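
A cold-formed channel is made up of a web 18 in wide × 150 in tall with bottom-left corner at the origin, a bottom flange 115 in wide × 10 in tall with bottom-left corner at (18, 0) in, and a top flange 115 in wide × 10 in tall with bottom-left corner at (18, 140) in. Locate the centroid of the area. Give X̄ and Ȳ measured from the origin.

X̄ = 39.59 in, Ȳ = 75.00 in

Part | A | x̄ᵢ | ȳᵢ | A·x̄ᵢ | A·ȳᵢ
web | 2700.00 | 9.00 | 75.00 | 24300.00 | 202500.00
bottom flange | 1150.00 | 75.50 | 5.00 | 86825.00 | 5750.00
top flange | 1150.00 | 75.50 | 145.00 | 86825.00 | 166750.00
Σ | 5000.00 |  |  | 197950.00 | 375000.00
X̄ = 197950.00 / 5000.00 = 39.59 in
Ȳ = 375000.00 / 5000.00 = 75.00 in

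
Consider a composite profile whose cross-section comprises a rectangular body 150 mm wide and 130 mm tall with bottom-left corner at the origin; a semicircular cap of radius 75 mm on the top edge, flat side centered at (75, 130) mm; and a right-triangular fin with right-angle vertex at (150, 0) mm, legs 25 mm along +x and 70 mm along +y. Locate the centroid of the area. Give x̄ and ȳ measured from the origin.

rectangular body: A = 150 × 130 = 19500.00, centroid at (75.00, 65.00).
semicircular top: A = ½π·75² = 8835.73, centroid at (75.00, 161.83).
triangular fin: A = ½·25·70 = 875.00, centroid at (158.33, 23.33).
ΣA = 29210.73 mm², ΣAx̄ = 2263721.37 mm³, ΣAȳ = 2717811.48 mm³.
x̄ = 2263721.37/29210.73 = 77.50 mm; ȳ = 2717811.48/29210.73 = 93.04 mm.

x̄ = 77.50 mm, ȳ = 93.04 mm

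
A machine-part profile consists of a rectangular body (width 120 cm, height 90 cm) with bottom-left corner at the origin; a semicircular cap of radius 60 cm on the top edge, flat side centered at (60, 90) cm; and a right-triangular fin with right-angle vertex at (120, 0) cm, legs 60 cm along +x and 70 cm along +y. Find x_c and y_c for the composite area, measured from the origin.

rectangular body: A = 120 × 90 = 10800.00, centroid at (60.00, 45.00).
semicircular top: A = ½π·60² = 5654.87, centroid at (60.00, 115.46).
triangular fin: A = ½·60·70 = 2100.00, centroid at (140.00, 23.33).
ΣA = 18554.87 cm²
ΣAx_c = (10800.00)(60.00) + (5654.87)(60.00) + (2100.00)(140.00) = 1281292.01 cm³
ΣAy_c = (10800.00)(45.00) + (5654.87)(115.46) + (2100.00)(23.33) = 1187938.01 cm³
x_c = 1281292.01 / 18554.87 = 69.05 cm
y_c = 1187938.01 / 18554.87 = 64.02 cm

x_c = 69.05 cm, y_c = 64.02 cm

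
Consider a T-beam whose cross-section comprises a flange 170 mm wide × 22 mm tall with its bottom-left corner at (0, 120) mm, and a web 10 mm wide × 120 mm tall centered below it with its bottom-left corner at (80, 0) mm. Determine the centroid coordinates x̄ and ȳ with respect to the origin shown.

Part | A | x̄ᵢ | ȳᵢ | A·x̄ᵢ | A·ȳᵢ
web | 1200.00 | 85.00 | 60.00 | 102000.00 | 72000.00
flange | 3740.00 | 85.00 | 131.00 | 317900.00 | 489940.00
Σ | 4940.00 |  |  | 419900.00 | 561940.00
x̄ = 419900.00 / 4940.00 = 85.00 mm
ȳ = 561940.00 / 4940.00 = 113.75 mm

x̄ = 85.00 mm, ȳ = 113.75 mm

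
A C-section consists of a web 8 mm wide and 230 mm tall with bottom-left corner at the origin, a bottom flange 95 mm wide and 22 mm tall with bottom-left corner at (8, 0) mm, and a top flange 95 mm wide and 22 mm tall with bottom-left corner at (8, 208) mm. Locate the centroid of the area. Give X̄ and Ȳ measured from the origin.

X̄ = 39.76 mm, Ȳ = 115.00 mm

Part | A | x̄ᵢ | ȳᵢ | A·x̄ᵢ | A·ȳᵢ
web | 1840.00 | 4.00 | 115.00 | 7360.00 | 211600.00
bottom flange | 2090.00 | 55.50 | 11.00 | 115995.00 | 22990.00
top flange | 2090.00 | 55.50 | 219.00 | 115995.00 | 457710.00
Σ | 6020.00 |  |  | 239350.00 | 692300.00
X̄ = 239350.00 / 6020.00 = 39.76 mm
Ȳ = 692300.00 / 6020.00 = 115.00 mm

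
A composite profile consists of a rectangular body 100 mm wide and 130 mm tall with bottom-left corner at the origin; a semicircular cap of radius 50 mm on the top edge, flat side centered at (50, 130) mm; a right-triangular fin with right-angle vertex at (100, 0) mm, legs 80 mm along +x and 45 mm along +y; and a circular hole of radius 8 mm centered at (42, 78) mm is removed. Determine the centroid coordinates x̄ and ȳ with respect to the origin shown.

Part | A | x̄ᵢ | ȳᵢ | A·x̄ᵢ | A·ȳᵢ
rectangular body | 13000.00 | 50.00 | 65.00 | 650000.00 | 845000.00
semicircular top | 3926.99 | 50.00 | 151.22 | 196349.54 | 593842.14
triangular fin | 1800.00 | 126.67 | 15.00 | 228000.00 | 27000.00
hole | -201.06 | 42.00 | 78.00 | -8444.60 | -15682.83
Σ | 18525.93 |  |  | 1065904.94 | 1450159.31
x̄ = 1065904.94 / 18525.93 = 57.54 mm
ȳ = 1450159.31 / 18525.93 = 78.28 mm

x̄ = 57.54 mm, ȳ = 78.28 mm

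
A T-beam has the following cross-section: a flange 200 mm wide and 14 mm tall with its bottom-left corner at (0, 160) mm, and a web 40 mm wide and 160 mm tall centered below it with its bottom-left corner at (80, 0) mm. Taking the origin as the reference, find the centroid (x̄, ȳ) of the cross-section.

Part | A | x̄ᵢ | ȳᵢ | A·x̄ᵢ | A·ȳᵢ
web | 6400.00 | 100.00 | 80.00 | 640000.00 | 512000.00
flange | 2800.00 | 100.00 | 167.00 | 280000.00 | 467600.00
Σ | 9200.00 |  |  | 920000.00 | 979600.00
x̄ = 920000.00 / 9200.00 = 100.00 mm
ȳ = 979600.00 / 9200.00 = 106.48 mm

x̄ = 100.00 mm, ȳ = 106.48 mm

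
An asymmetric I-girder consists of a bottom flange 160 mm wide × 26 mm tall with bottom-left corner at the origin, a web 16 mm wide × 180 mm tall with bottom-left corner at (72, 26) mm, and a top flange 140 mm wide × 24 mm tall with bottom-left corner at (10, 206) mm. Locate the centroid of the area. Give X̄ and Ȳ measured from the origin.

X̄ = 80.00 mm, Ȳ = 107.75 mm

bottom flange: A = 160 × 26 = 4160.00, centroid at (80.00, 13.00).
web: A = 16 × 180 = 2880.00, centroid at (80.00, 116.00).
top flange: A = 140 × 24 = 3360.00, centroid at (80.00, 218.00).
ΣA = 10400.00 mm², ΣAX̄ = 832000.00 mm³, ΣAȲ = 1120640.00 mm³.
X̄ = 832000.00/10400.00 = 80.00 mm; Ȳ = 1120640.00/10400.00 = 107.75 mm.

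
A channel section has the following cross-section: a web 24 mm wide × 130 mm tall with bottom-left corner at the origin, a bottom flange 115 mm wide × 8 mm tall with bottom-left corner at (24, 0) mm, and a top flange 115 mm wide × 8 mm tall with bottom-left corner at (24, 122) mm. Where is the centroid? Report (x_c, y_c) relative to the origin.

web: A = 24 × 130 = 3120.00, centroid at (12.00, 65.00).
bottom flange: A = 115 × 8 = 920.00, centroid at (81.50, 4.00).
top flange: A = 115 × 8 = 920.00, centroid at (81.50, 126.00).
ΣA = 4960.00 mm², ΣAx_c = 187400.00 mm³, ΣAy_c = 322400.00 mm³.
x_c = 187400.00/4960.00 = 37.78 mm; y_c = 322400.00/4960.00 = 65.00 mm.

x_c = 37.78 mm, y_c = 65.00 mm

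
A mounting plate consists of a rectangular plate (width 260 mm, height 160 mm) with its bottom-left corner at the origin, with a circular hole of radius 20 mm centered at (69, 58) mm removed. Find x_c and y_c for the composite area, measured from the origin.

plate: A = 260 × 160 = 41600.00, centroid at (130.00, 80.00).
hole: A = −π·20² = -1256.64, centroid at (69.00, 58.00).
ΣA = 40343.36 mm², ΣAx_c = 5321292.04 mm³, ΣAy_c = 3255115.05 mm³.
x_c = 5321292.04/40343.36 = 131.90 mm; y_c = 3255115.05/40343.36 = 80.69 mm.

x_c = 131.90 mm, y_c = 80.69 mm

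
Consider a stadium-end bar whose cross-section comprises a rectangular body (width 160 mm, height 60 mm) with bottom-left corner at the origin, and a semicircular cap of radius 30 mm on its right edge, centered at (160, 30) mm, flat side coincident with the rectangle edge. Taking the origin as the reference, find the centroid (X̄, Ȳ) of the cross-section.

X̄ = 91.90 mm, Ȳ = 30.00 mm

Part | A | x̄ᵢ | ȳᵢ | A·x̄ᵢ | A·ȳᵢ
rectangular body | 9600.00 | 80.00 | 30.00 | 768000.00 | 288000.00
semicircular end | 1413.72 | 172.73 | 30.00 | 244194.67 | 42411.50
Σ | 11013.72 |  |  | 1012194.67 | 330411.50
X̄ = 1012194.67 / 11013.72 = 91.90 mm
Ȳ = 330411.50 / 11013.72 = 30.00 mm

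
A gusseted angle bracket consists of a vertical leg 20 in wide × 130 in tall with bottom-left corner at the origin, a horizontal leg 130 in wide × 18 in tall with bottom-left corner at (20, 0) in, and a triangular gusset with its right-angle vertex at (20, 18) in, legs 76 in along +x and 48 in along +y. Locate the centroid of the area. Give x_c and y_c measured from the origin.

Part | A | x̄ᵢ | ȳᵢ | A·x̄ᵢ | A·ȳᵢ
vertical leg | 2600.00 | 10.00 | 65.00 | 26000.00 | 169000.00
horizontal leg | 2340.00 | 85.00 | 9.00 | 198900.00 | 21060.00
gusset | 1824.00 | 45.33 | 34.00 | 82688.00 | 62016.00
Σ | 6764.00 |  |  | 307588.00 | 252076.00
x_c = 307588.00 / 6764.00 = 45.47 in
y_c = 252076.00 / 6764.00 = 37.27 in

x_c = 45.47 in, y_c = 37.27 in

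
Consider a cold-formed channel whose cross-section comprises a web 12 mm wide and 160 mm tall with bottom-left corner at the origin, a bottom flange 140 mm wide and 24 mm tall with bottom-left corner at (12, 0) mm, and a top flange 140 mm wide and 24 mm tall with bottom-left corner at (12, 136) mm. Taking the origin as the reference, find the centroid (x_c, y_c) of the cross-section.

x_c = 65.11 mm, y_c = 80.00 mm

web: A = 12 × 160 = 1920.00, centroid at (6.00, 80.00).
bottom flange: A = 140 × 24 = 3360.00, centroid at (82.00, 12.00).
top flange: A = 140 × 24 = 3360.00, centroid at (82.00, 148.00).
ΣA = 8640.00 mm²
ΣAx_c = (1920.00)(6.00) + (3360.00)(82.00) + (3360.00)(82.00) = 562560.00 mm³
ΣAy_c = (1920.00)(80.00) + (3360.00)(12.00) + (3360.00)(148.00) = 691200.00 mm³
x_c = 562560.00 / 8640.00 = 65.11 mm
y_c = 691200.00 / 8640.00 = 80.00 mm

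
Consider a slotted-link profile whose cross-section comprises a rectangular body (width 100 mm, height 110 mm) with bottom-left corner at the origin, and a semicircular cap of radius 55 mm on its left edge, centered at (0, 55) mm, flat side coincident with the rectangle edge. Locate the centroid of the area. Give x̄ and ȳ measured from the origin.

rectangular body: A = 100 × 110 = 11000.00, centroid at (50.00, 55.00).
semicircular end: A = ½π·55² = 4751.66, centroid at (-23.34, 55.00).
ΣA = 15751.66 mm²
ΣAx̄ = (11000.00)(50.00) + (4751.66)(-23.34) = 439083.33 mm³
ΣAȳ = (11000.00)(55.00) + (4751.66)(55.00) = 866341.24 mm³
x̄ = 439083.33 / 15751.66 = 27.88 mm
ȳ = 866341.24 / 15751.66 = 55.00 mm

x̄ = 27.88 mm, ȳ = 55.00 mm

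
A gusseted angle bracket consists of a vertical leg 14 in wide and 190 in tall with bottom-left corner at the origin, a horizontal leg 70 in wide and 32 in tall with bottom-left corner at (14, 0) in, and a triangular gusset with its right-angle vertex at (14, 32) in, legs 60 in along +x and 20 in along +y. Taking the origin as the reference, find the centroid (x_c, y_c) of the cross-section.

vertical leg: A = 14 × 190 = 2660.00, centroid at (7.00, 95.00).
horizontal leg: A = 70 × 32 = 2240.00, centroid at (49.00, 16.00).
gusset: A = ½·60·20 = 600.00, centroid at (34.00, 38.67).
ΣA = 5500.00 in²
ΣAx_c = (2660.00)(7.00) + (2240.00)(49.00) + (600.00)(34.00) = 148780.00 in³
ΣAy_c = (2660.00)(95.00) + (2240.00)(16.00) + (600.00)(38.67) = 311740.00 in³
x_c = 148780.00 / 5500.00 = 27.05 in
y_c = 311740.00 / 5500.00 = 56.68 in

x_c = 27.05 in, y_c = 56.68 in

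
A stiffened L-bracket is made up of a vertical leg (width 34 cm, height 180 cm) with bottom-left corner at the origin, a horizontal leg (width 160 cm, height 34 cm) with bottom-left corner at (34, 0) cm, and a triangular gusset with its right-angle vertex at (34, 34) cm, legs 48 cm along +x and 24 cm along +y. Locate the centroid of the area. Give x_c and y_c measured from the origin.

vertical leg: A = 34 × 180 = 6120.00, centroid at (17.00, 90.00).
horizontal leg: A = 160 × 34 = 5440.00, centroid at (114.00, 17.00).
gusset: A = ½·48·24 = 576.00, centroid at (50.00, 42.00).
ΣA = 12136.00 cm², ΣAx_c = 753000.00 cm³, ΣAy_c = 667472.00 cm³.
x_c = 753000.00/12136.00 = 62.05 cm; y_c = 667472.00/12136.00 = 55.00 cm.

x_c = 62.05 cm, y_c = 55.00 cm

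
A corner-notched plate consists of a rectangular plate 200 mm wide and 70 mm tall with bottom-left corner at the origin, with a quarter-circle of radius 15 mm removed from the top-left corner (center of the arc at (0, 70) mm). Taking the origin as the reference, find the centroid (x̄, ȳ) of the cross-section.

x̄ = 101.20 mm, ȳ = 34.63 mm

Part | A | x̄ᵢ | ȳᵢ | A·x̄ᵢ | A·ȳᵢ
plate | 14000.00 | 100.00 | 35.00 | 1400000.00 | 490000.00
removed quarter-circle | -176.71 | 6.37 | 63.63 | -1125.00 | -11245.02
Σ | 13823.29 |  |  | 1398875.00 | 478754.98
x̄ = 1398875.00 / 13823.29 = 101.20 mm
ȳ = 478754.98 / 13823.29 = 34.63 mm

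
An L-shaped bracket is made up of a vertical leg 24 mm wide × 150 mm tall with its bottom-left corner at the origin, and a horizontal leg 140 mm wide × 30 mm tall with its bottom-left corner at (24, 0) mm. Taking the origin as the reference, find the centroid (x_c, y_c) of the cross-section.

x_c = 56.15 mm, y_c = 42.69 mm

vertical leg: A = 24 × 150 = 3600.00, centroid at (12.00, 75.00).
horizontal leg: A = 140 × 30 = 4200.00, centroid at (94.00, 15.00).
ΣA = 7800.00 mm²
ΣAx_c = (3600.00)(12.00) + (4200.00)(94.00) = 438000.00 mm³
ΣAy_c = (3600.00)(75.00) + (4200.00)(15.00) = 333000.00 mm³
x_c = 438000.00 / 7800.00 = 56.15 mm
y_c = 333000.00 / 7800.00 = 42.69 mm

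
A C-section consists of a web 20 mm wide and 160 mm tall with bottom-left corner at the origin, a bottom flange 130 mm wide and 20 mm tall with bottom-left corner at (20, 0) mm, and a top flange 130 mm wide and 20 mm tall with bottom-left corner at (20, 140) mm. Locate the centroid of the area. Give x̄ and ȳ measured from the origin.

x̄ = 56.43 mm, ȳ = 80.00 mm

Part | A | x̄ᵢ | ȳᵢ | A·x̄ᵢ | A·ȳᵢ
web | 3200.00 | 10.00 | 80.00 | 32000.00 | 256000.00
bottom flange | 2600.00 | 85.00 | 10.00 | 221000.00 | 26000.00
top flange | 2600.00 | 85.00 | 150.00 | 221000.00 | 390000.00
Σ | 8400.00 |  |  | 474000.00 | 672000.00
x̄ = 474000.00 / 8400.00 = 56.43 mm
ȳ = 672000.00 / 8400.00 = 80.00 mm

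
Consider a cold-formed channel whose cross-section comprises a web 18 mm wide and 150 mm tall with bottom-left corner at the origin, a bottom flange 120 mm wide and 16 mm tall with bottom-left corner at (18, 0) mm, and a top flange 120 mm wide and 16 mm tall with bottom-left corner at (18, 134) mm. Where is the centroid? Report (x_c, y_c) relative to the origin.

web: A = 18 × 150 = 2700.00, centroid at (9.00, 75.00).
bottom flange: A = 120 × 16 = 1920.00, centroid at (78.00, 8.00).
top flange: A = 120 × 16 = 1920.00, centroid at (78.00, 142.00).
ΣA = 6540.00 mm²
ΣAx_c = (2700.00)(9.00) + (1920.00)(78.00) + (1920.00)(78.00) = 323820.00 mm³
ΣAy_c = (2700.00)(75.00) + (1920.00)(8.00) + (1920.00)(142.00) = 490500.00 mm³
x_c = 323820.00 / 6540.00 = 49.51 mm
y_c = 490500.00 / 6540.00 = 75.00 mm

x_c = 49.51 mm, y_c = 75.00 mm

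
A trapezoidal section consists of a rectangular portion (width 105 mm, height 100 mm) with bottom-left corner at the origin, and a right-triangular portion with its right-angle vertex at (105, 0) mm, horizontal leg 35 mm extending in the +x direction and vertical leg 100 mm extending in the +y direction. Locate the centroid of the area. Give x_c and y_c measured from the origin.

x_c = 61.67 mm, y_c = 47.62 mm

rectangular portion: A = 105 × 100 = 10500.00, centroid at (52.50, 50.00).
triangular portion: A = ½·35·100 = 1750.00, centroid at (116.67, 33.33).
ΣA = 12250.00 mm²
ΣAx_c = (10500.00)(52.50) + (1750.00)(116.67) = 755416.67 mm³
ΣAy_c = (10500.00)(50.00) + (1750.00)(33.33) = 583333.33 mm³
x_c = 755416.67 / 12250.00 = 61.67 mm
y_c = 583333.33 / 12250.00 = 47.62 mm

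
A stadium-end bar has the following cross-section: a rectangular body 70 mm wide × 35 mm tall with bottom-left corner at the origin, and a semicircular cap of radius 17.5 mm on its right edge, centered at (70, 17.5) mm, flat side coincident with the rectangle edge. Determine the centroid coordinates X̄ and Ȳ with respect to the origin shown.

Part | A | x̄ᵢ | ȳᵢ | A·x̄ᵢ | A·ȳᵢ
rectangular body | 2450.00 | 35.00 | 17.50 | 85750.00 | 42875.00
semicircular end | 481.06 | 77.43 | 17.50 | 37246.86 | 8418.49
Σ | 2931.06 |  |  | 122996.86 | 51293.49
X̄ = 122996.86 / 2931.06 = 41.96 mm
Ȳ = 51293.49 / 2931.06 = 17.50 mm

X̄ = 41.96 mm, Ȳ = 17.50 mm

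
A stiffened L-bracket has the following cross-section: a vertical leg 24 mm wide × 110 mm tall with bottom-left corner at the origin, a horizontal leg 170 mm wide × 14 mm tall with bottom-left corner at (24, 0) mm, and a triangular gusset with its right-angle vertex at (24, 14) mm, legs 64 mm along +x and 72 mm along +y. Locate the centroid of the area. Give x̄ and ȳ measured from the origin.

vertical leg: A = 24 × 110 = 2640.00, centroid at (12.00, 55.00).
horizontal leg: A = 170 × 14 = 2380.00, centroid at (109.00, 7.00).
gusset: A = ½·64·72 = 2304.00, centroid at (45.33, 38.00).
ΣA = 7324.00 mm²
ΣAx̄ = (2640.00)(12.00) + (2380.00)(109.00) + (2304.00)(45.33) = 395548.00 mm³
ΣAȳ = (2640.00)(55.00) + (2380.00)(7.00) + (2304.00)(38.00) = 249412.00 mm³
x̄ = 395548.00 / 7324.00 = 54.01 mm
ȳ = 249412.00 / 7324.00 = 34.05 mm

x̄ = 54.01 mm, ȳ = 34.05 mm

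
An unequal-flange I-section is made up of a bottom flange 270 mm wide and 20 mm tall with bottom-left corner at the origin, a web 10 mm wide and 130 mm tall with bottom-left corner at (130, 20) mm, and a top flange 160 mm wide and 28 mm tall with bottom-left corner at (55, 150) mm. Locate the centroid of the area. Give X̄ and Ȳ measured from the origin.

Part | A | x̄ᵢ | ȳᵢ | A·x̄ᵢ | A·ȳᵢ
bottom flange | 5400.00 | 135.00 | 10.00 | 729000.00 | 54000.00
web | 1300.00 | 135.00 | 85.00 | 175500.00 | 110500.00
top flange | 4480.00 | 135.00 | 164.00 | 604800.00 | 734720.00
Σ | 11180.00 |  |  | 1509300.00 | 899220.00
X̄ = 1509300.00 / 11180.00 = 135.00 mm
Ȳ = 899220.00 / 11180.00 = 80.43 mm

X̄ = 135.00 mm, Ȳ = 80.43 mm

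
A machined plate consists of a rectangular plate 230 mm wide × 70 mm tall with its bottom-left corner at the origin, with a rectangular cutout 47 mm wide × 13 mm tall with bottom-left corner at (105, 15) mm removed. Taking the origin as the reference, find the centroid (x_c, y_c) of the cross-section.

x_c = 114.47 mm, y_c = 35.53 mm

plate: A = 230 × 70 = 16100.00, centroid at (115.00, 35.00).
hole: A = −(47 × 13) = -611.00, centroid at (128.50, 21.50).
ΣA = 15489.00 mm²
ΣAx_c = (16100.00)(115.00) + (-611.00)(128.50) = 1772986.50 mm³
ΣAy_c = (16100.00)(35.00) + (-611.00)(21.50) = 550363.50 mm³
x_c = 1772986.50 / 15489.00 = 114.47 mm
y_c = 550363.50 / 15489.00 = 35.53 mm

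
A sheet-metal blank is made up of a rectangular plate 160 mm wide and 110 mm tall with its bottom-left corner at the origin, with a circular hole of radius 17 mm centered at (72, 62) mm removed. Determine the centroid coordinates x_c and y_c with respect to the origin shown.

x_c = 80.44 mm, y_c = 54.62 mm

Part | A | x̄ᵢ | ȳᵢ | A·x̄ᵢ | A·ȳᵢ
plate | 17600.00 | 80.00 | 55.00 | 1408000.00 | 968000.00
hole | -907.92 | 72.00 | 62.00 | -65370.26 | -56291.06
Σ | 16692.08 |  |  | 1342629.74 | 911708.94
x_c = 1342629.74 / 16692.08 = 80.44 mm
y_c = 911708.94 / 16692.08 = 54.62 mm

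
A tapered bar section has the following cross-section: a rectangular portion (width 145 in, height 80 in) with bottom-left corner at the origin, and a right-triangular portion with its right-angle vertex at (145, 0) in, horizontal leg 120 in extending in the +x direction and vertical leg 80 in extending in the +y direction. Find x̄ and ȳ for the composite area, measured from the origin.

rectangular portion: A = 145 × 80 = 11600.00, centroid at (72.50, 40.00).
triangular portion: A = ½·120·80 = 4800.00, centroid at (185.00, 26.67).
ΣA = 16400.00 in²
ΣAx̄ = (11600.00)(72.50) + (4800.00)(185.00) = 1729000.00 in³
ΣAȳ = (11600.00)(40.00) + (4800.00)(26.67) = 592000.00 in³
x̄ = 1729000.00 / 16400.00 = 105.43 in
ȳ = 592000.00 / 16400.00 = 36.10 in

x̄ = 105.43 in, ȳ = 36.10 in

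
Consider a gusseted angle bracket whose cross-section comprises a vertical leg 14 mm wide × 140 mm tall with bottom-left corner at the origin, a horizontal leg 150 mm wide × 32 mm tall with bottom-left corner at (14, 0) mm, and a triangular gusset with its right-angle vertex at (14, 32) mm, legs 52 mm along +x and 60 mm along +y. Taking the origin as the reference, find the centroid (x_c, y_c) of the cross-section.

x_c = 58.87 mm, y_c = 35.47 mm

Part | A | x̄ᵢ | ȳᵢ | A·x̄ᵢ | A·ȳᵢ
vertical leg | 1960.00 | 7.00 | 70.00 | 13720.00 | 137200.00
horizontal leg | 4800.00 | 89.00 | 16.00 | 427200.00 | 76800.00
gusset | 1560.00 | 31.33 | 52.00 | 48880.00 | 81120.00
Σ | 8320.00 |  |  | 489800.00 | 295120.00
x_c = 489800.00 / 8320.00 = 58.87 mm
y_c = 295120.00 / 8320.00 = 35.47 mm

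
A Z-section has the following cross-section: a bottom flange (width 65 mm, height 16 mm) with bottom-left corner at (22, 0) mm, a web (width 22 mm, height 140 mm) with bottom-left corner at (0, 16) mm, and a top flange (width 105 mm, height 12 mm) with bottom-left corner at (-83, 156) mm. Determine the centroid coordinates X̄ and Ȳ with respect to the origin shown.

X̄ = 9.69 mm, Ȳ = 88.72 mm

bottom flange: A = 65 × 16 = 1040.00, centroid at (54.50, 8.00).
web: A = 22 × 140 = 3080.00, centroid at (11.00, 86.00).
top flange: A = 105 × 12 = 1260.00, centroid at (-30.50, 162.00).
ΣA = 5380.00 mm²
ΣAX̄ = (1040.00)(54.50) + (3080.00)(11.00) + (1260.00)(-30.50) = 52130.00 mm³
ΣAȲ = (1040.00)(8.00) + (3080.00)(86.00) + (1260.00)(162.00) = 477320.00 mm³
X̄ = 52130.00 / 5380.00 = 9.69 mm
Ȳ = 477320.00 / 5380.00 = 88.72 mm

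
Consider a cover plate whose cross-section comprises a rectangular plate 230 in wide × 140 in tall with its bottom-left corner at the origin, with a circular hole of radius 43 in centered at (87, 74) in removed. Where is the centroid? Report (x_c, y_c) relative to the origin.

plate: A = 230 × 140 = 32200.00, centroid at (115.00, 70.00).
hole: A = −π·43² = -5808.80, centroid at (87.00, 74.00).
ΣA = 26391.20 in², ΣAx_c = 3197633.98 in³, ΣAy_c = 1824148.44 in³.
x_c = 3197633.98/26391.20 = 121.16 in; y_c = 1824148.44/26391.20 = 69.12 in.

x_c = 121.16 in, y_c = 69.12 in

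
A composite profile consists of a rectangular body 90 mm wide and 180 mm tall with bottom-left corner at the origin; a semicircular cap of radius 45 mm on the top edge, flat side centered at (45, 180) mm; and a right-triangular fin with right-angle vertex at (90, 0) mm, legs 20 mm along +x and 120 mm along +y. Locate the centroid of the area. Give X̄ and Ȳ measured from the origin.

X̄ = 48.01 mm, Ȳ = 103.95 mm

rectangular body: A = 90 × 180 = 16200.00, centroid at (45.00, 90.00).
semicircular top: A = ½π·45² = 3180.86, centroid at (45.00, 199.10).
triangular fin: A = ½·20·120 = 1200.00, centroid at (96.67, 40.00).
ΣA = 20580.86 mm², ΣAX̄ = 988138.82 mm³, ΣAȲ = 2139305.26 mm³.
X̄ = 988138.82/20580.86 = 48.01 mm; Ȳ = 2139305.26/20580.86 = 103.95 mm.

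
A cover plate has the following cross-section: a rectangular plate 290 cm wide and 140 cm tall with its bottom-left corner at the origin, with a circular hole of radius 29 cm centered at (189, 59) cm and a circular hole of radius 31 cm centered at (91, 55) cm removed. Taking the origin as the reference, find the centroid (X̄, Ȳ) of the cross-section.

Part | A | x̄ᵢ | ȳᵢ | A·x̄ᵢ | A·ȳᵢ
plate | 40600.00 | 145.00 | 70.00 | 5887000.00 | 2842000.00
hole 1 | -2642.08 | 189.00 | 59.00 | -499353.01 | -155882.69
hole 2 | -3019.07 | 91.00 | 55.00 | -274735.42 | -166048.88
Σ | 34938.85 |  |  | 5112911.57 | 2520068.43
X̄ = 5112911.57 / 34938.85 = 146.34 cm
Ȳ = 2520068.43 / 34938.85 = 72.13 cm

X̄ = 146.34 cm, Ȳ = 72.13 cm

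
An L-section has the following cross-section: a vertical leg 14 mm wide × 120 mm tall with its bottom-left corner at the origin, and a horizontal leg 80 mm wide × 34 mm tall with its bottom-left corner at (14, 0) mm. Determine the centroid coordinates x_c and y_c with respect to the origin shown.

vertical leg: A = 14 × 120 = 1680.00, centroid at (7.00, 60.00).
horizontal leg: A = 80 × 34 = 2720.00, centroid at (54.00, 17.00).
ΣA = 4400.00 mm², ΣAx_c = 158640.00 mm³, ΣAy_c = 147040.00 mm³.
x_c = 158640.00/4400.00 = 36.05 mm; y_c = 147040.00/4400.00 = 33.42 mm.

x_c = 36.05 mm, y_c = 33.42 mm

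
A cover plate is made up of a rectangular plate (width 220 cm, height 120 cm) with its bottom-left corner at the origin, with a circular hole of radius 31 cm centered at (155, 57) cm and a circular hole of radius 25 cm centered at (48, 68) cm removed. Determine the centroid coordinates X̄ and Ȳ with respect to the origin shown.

X̄ = 109.34 cm, Ȳ = 59.69 cm

Part | A | x̄ᵢ | ȳᵢ | A·x̄ᵢ | A·ȳᵢ
plate | 26400.00 | 110.00 | 60.00 | 2904000.00 | 1584000.00
hole 1 | -3019.07 | 155.00 | 57.00 | -467955.93 | -172087.02
hole 2 | -1963.50 | 48.00 | 68.00 | -94247.78 | -133517.69
Σ | 21417.43 |  |  | 2341796.29 | 1278395.29
X̄ = 2341796.29 / 21417.43 = 109.34 cm
Ȳ = 1278395.29 / 21417.43 = 59.69 cm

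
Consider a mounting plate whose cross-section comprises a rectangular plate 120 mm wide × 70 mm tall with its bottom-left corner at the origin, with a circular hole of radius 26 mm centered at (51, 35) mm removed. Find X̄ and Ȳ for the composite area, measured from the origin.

X̄ = 63.05 mm, Ȳ = 35.00 mm

Part | A | x̄ᵢ | ȳᵢ | A·x̄ᵢ | A·ȳᵢ
plate | 8400.00 | 60.00 | 35.00 | 504000.00 | 294000.00
hole | -2123.72 | 51.00 | 35.00 | -108309.55 | -74330.08
Σ | 6276.28 |  |  | 395690.45 | 219669.92
X̄ = 395690.45 / 6276.28 = 63.05 mm
Ȳ = 219669.92 / 6276.28 = 35.00 mm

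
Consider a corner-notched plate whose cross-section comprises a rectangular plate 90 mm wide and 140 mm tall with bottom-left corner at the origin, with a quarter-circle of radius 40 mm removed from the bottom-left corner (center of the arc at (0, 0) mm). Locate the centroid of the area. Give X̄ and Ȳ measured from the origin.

X̄ = 48.10 mm, Ȳ = 75.87 mm

Part | A | x̄ᵢ | ȳᵢ | A·x̄ᵢ | A·ȳᵢ
plate | 12600.00 | 45.00 | 70.00 | 567000.00 | 882000.00
removed quarter-circle | -1256.64 | 16.98 | 16.98 | -21333.33 | -21333.33
Σ | 11343.36 |  |  | 545666.67 | 860666.67
X̄ = 545666.67 / 11343.36 = 48.10 mm
Ȳ = 860666.67 / 11343.36 = 75.87 mm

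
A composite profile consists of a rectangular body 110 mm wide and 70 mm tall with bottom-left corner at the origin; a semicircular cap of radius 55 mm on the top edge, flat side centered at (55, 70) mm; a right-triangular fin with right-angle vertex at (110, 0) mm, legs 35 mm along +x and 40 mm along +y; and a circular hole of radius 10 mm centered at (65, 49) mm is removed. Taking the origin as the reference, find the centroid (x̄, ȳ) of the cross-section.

x̄ = 58.39 mm, ȳ = 55.07 mm

Part | A | x̄ᵢ | ȳᵢ | A·x̄ᵢ | A·ȳᵢ
rectangular body | 7700.00 | 55.00 | 35.00 | 423500.00 | 269500.00
semicircular top | 4751.66 | 55.00 | 93.34 | 261341.24 | 443532.79
triangular fin | 700.00 | 121.67 | 13.33 | 85166.67 | 9333.33
hole | -314.16 | 65.00 | 49.00 | -20420.35 | -15393.80
Σ | 12837.50 |  |  | 749587.55 | 706972.32
x̄ = 749587.55 / 12837.50 = 58.39 mm
ȳ = 706972.32 / 12837.50 = 55.07 mm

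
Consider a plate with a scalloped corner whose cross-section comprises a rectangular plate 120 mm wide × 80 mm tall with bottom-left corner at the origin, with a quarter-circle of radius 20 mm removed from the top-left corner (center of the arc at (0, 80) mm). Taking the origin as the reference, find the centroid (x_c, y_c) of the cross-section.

plate: A = 120 × 80 = 9600.00, centroid at (60.00, 40.00).
removed quarter-circle: A = −¼π·20² = -314.16, centroid at (8.49, 71.51).
ΣA = 9285.84 mm², ΣAx_c = 573333.33 mm³, ΣAy_c = 361533.93 mm³.
x_c = 573333.33/9285.84 = 61.74 mm; y_c = 361533.93/9285.84 = 38.93 mm.

x_c = 61.74 mm, y_c = 38.93 mm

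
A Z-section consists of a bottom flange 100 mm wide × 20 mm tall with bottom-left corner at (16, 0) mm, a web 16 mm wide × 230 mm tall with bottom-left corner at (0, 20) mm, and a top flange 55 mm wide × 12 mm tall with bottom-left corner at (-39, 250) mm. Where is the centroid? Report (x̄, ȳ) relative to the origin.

x̄ = 24.27 mm, ȳ = 108.16 mm

Part | A | x̄ᵢ | ȳᵢ | A·x̄ᵢ | A·ȳᵢ
bottom flange | 2000.00 | 66.00 | 10.00 | 132000.00 | 20000.00
web | 3680.00 | 8.00 | 135.00 | 29440.00 | 496800.00
top flange | 660.00 | -11.50 | 256.00 | -7590.00 | 168960.00
Σ | 6340.00 |  |  | 153850.00 | 685760.00
x̄ = 153850.00 / 6340.00 = 24.27 mm
ȳ = 685760.00 / 6340.00 = 108.16 mm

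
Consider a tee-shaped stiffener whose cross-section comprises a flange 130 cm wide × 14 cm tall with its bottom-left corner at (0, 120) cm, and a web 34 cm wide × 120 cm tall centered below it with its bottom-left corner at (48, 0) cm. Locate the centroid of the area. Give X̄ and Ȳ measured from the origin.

X̄ = 65.00 cm, Ȳ = 80.67 cm

Part | A | x̄ᵢ | ȳᵢ | A·x̄ᵢ | A·ȳᵢ
web | 4080.00 | 65.00 | 60.00 | 265200.00 | 244800.00
flange | 1820.00 | 65.00 | 127.00 | 118300.00 | 231140.00
Σ | 5900.00 |  |  | 383500.00 | 475940.00
X̄ = 383500.00 / 5900.00 = 65.00 cm
Ȳ = 475940.00 / 5900.00 = 80.67 cm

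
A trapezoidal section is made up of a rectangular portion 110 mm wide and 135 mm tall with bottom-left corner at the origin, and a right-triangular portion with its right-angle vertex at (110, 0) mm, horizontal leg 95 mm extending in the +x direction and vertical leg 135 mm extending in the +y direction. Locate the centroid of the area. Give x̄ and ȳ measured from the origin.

rectangular portion: A = 110 × 135 = 14850.00, centroid at (55.00, 67.50).
triangular portion: A = ½·95·135 = 6412.50, centroid at (141.67, 45.00).
ΣA = 21262.50 mm², ΣAx̄ = 1725187.50 mm³, ΣAȳ = 1290937.50 mm³.
x̄ = 1725187.50/21262.50 = 81.14 mm; ȳ = 1290937.50/21262.50 = 60.71 mm.

x̄ = 81.14 mm, ȳ = 60.71 mm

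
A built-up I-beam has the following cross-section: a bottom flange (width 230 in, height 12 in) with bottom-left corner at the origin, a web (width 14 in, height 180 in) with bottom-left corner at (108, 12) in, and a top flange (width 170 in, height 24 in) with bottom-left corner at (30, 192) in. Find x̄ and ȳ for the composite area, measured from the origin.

x̄ = 115.00 in, ȳ = 118.15 in

bottom flange: A = 230 × 12 = 2760.00, centroid at (115.00, 6.00).
web: A = 14 × 180 = 2520.00, centroid at (115.00, 102.00).
top flange: A = 170 × 24 = 4080.00, centroid at (115.00, 204.00).
ΣA = 9360.00 in², ΣAx̄ = 1076400.00 in³, ΣAȳ = 1105920.00 in³.
x̄ = 1076400.00/9360.00 = 115.00 in; ȳ = 1105920.00/9360.00 = 118.15 in.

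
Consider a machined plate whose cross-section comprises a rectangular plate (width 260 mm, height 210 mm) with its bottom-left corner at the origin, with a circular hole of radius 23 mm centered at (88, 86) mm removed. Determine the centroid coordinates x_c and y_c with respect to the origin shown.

x_c = 131.32 mm, y_c = 105.60 mm

Part | A | x̄ᵢ | ȳᵢ | A·x̄ᵢ | A·ȳᵢ
plate | 54600.00 | 130.00 | 105.00 | 7098000.00 | 5733000.00
hole | -1661.90 | 88.00 | 86.00 | -146247.42 | -142923.62
Σ | 52938.10 |  |  | 6951752.58 | 5590076.38
x_c = 6951752.58 / 52938.10 = 131.32 mm
y_c = 5590076.38 / 52938.10 = 105.60 mm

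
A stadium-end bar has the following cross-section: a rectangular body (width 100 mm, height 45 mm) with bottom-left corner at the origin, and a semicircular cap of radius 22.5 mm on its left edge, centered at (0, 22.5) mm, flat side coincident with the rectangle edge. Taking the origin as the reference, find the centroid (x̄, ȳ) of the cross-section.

Part | A | x̄ᵢ | ȳᵢ | A·x̄ᵢ | A·ȳᵢ
rectangular body | 4500.00 | 50.00 | 22.50 | 225000.00 | 101250.00
semicircular end | 795.22 | -9.55 | 22.50 | -7593.75 | 17892.35
Σ | 5295.22 |  |  | 217406.25 | 119142.35
x̄ = 217406.25 / 5295.22 = 41.06 mm
ȳ = 119142.35 / 5295.22 = 22.50 mm

x̄ = 41.06 mm, ȳ = 22.50 mm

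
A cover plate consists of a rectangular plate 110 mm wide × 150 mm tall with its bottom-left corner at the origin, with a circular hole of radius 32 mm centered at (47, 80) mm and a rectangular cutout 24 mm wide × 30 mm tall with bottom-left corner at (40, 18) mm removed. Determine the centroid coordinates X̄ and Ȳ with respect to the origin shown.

X̄ = 57.22 mm, Ȳ = 76.13 mm

Part | A | x̄ᵢ | ȳᵢ | A·x̄ᵢ | A·ȳᵢ
plate | 16500.00 | 55.00 | 75.00 | 907500.00 | 1237500.00
hole 1 | -3216.99 | 47.00 | 80.00 | -151198.57 | -257359.27
hole 2 | -720.00 | 52.00 | 33.00 | -37440.00 | -23760.00
Σ | 12563.01 |  |  | 718861.43 | 956380.73
X̄ = 718861.43 / 12563.01 = 57.22 mm
Ȳ = 956380.73 / 12563.01 = 76.13 mm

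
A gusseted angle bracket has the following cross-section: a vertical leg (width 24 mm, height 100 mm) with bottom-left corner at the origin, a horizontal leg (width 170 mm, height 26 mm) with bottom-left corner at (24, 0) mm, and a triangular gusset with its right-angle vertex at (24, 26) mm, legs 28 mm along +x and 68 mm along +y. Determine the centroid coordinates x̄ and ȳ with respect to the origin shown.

vertical leg: A = 24 × 100 = 2400.00, centroid at (12.00, 50.00).
horizontal leg: A = 170 × 26 = 4420.00, centroid at (109.00, 13.00).
gusset: A = ½·28·68 = 952.00, centroid at (33.33, 48.67).
ΣA = 7772.00 mm², ΣAx̄ = 542313.33 mm³, ΣAȳ = 223790.67 mm³.
x̄ = 542313.33/7772.00 = 69.78 mm; ȳ = 223790.67/7772.00 = 28.79 mm.

x̄ = 69.78 mm, ȳ = 28.79 mm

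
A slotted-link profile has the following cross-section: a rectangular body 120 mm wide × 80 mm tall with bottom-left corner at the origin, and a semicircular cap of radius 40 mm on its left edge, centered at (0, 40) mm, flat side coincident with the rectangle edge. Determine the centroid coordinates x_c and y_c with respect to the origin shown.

Part | A | x̄ᵢ | ȳᵢ | A·x̄ᵢ | A·ȳᵢ
rectangular body | 9600.00 | 60.00 | 40.00 | 576000.00 | 384000.00
semicircular end | 2513.27 | -16.98 | 40.00 | -42666.67 | 100530.96
Σ | 12113.27 |  |  | 533333.33 | 484530.96
x_c = 533333.33 / 12113.27 = 44.03 mm
y_c = 484530.96 / 12113.27 = 40.00 mm

x_c = 44.03 mm, y_c = 40.00 mm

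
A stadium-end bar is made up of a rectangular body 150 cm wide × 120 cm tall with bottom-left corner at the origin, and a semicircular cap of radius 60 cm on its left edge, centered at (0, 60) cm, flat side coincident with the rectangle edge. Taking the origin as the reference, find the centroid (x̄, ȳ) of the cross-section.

Part | A | x̄ᵢ | ȳᵢ | A·x̄ᵢ | A·ȳᵢ
rectangular body | 18000.00 | 75.00 | 60.00 | 1350000.00 | 1080000.00
semicircular end | 5654.87 | -25.46 | 60.00 | -144000.00 | 339292.01
Σ | 23654.87 |  |  | 1206000.00 | 1419292.01
x̄ = 1206000.00 / 23654.87 = 50.98 cm
ȳ = 1419292.01 / 23654.87 = 60.00 cm

x̄ = 50.98 cm, ȳ = 60.00 cm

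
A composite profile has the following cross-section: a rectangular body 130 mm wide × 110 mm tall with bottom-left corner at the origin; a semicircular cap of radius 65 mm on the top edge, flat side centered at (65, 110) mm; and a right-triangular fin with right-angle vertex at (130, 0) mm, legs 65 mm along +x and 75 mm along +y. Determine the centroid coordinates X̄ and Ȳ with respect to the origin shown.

X̄ = 74.04 mm, Ȳ = 75.32 mm

Part | A | x̄ᵢ | ȳᵢ | A·x̄ᵢ | A·ȳᵢ
rectangular body | 14300.00 | 65.00 | 55.00 | 929500.00 | 786500.00
semicircular top | 6636.61 | 65.00 | 137.59 | 431379.94 | 913110.93
triangular fin | 2437.50 | 151.67 | 25.00 | 369687.50 | 60937.50
Σ | 23374.11 |  |  | 1730567.44 | 1760548.43
X̄ = 1730567.44 / 23374.11 = 74.04 mm
Ȳ = 1760548.43 / 23374.11 = 75.32 mm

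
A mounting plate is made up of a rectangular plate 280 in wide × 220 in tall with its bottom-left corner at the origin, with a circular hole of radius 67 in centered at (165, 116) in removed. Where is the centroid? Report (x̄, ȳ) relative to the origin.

x̄ = 132.58 in, ȳ = 108.22 in

plate: A = 280 × 220 = 61600.00, centroid at (140.00, 110.00).
hole: A = −π·67² = -14102.61, centroid at (165.00, 116.00).
ΣA = 47497.39 in², ΣAx̄ = 6297069.45 in³, ΣAȳ = 5140097.31 in³.
x̄ = 6297069.45/47497.39 = 132.58 in; ȳ = 5140097.31/47497.39 = 108.22 in.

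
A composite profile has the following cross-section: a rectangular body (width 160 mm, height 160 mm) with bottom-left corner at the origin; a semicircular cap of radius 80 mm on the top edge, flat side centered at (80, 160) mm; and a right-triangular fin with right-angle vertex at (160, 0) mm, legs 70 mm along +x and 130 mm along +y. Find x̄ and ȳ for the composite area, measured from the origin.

Part | A | x̄ᵢ | ȳᵢ | A·x̄ᵢ | A·ȳᵢ
rectangular body | 25600.00 | 80.00 | 80.00 | 2048000.00 | 2048000.00
semicircular top | 10053.10 | 80.00 | 193.95 | 804247.72 | 1949828.77
triangular fin | 4550.00 | 183.33 | 43.33 | 834166.67 | 197166.67
Σ | 40203.10 |  |  | 3686414.39 | 4194995.44
x̄ = 3686414.39 / 40203.10 = 91.69 mm
ȳ = 4194995.44 / 40203.10 = 104.35 mm

x̄ = 91.69 mm, ȳ = 104.35 mm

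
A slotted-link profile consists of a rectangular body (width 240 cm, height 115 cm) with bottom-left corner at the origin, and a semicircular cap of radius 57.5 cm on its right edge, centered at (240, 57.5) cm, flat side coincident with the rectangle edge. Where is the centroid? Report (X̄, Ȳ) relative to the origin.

X̄ = 142.87 cm, Ȳ = 57.50 cm

rectangular body: A = 240 × 115 = 27600.00, centroid at (120.00, 57.50).
semicircular end: A = ½π·57.5² = 5193.45, centroid at (264.40, 57.50).
ΣA = 32793.45 cm², ΣAX̄ = 4685166.47 cm³, ΣAȲ = 1885623.11 cm³.
X̄ = 4685166.47/32793.45 = 142.87 cm; Ȳ = 1885623.11/32793.45 = 57.50 cm.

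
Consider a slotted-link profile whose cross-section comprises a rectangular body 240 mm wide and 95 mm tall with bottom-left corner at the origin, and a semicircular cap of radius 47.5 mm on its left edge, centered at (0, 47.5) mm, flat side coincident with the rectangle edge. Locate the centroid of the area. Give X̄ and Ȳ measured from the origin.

rectangular body: A = 240 × 95 = 22800.00, centroid at (120.00, 47.50).
semicircular end: A = ½π·47.5² = 3544.11, centroid at (-20.16, 47.50).
ΣA = 26344.11 mm², ΣAX̄ = 2664552.08 mm³, ΣAȲ = 1251345.19 mm³.
X̄ = 2664552.08/26344.11 = 101.14 mm; Ȳ = 1251345.19/26344.11 = 47.50 mm.

X̄ = 101.14 mm, Ȳ = 47.50 mm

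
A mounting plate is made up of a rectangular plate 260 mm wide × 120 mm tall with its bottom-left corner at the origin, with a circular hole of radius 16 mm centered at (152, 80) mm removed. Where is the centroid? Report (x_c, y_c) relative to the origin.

plate: A = 260 × 120 = 31200.00, centroid at (130.00, 60.00).
hole: A = −π·16² = -804.25, centroid at (152.00, 80.00).
ΣA = 30395.75 mm², ΣAx_c = 3933754.35 mm³, ΣAy_c = 1807660.18 mm³.
x_c = 3933754.35/30395.75 = 129.42 mm; y_c = 1807660.18/30395.75 = 59.47 mm.

x_c = 129.42 mm, y_c = 59.47 mm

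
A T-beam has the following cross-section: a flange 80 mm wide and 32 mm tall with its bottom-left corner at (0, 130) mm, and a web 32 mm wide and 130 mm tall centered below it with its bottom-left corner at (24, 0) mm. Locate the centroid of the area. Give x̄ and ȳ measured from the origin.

x̄ = 40.00 mm, ȳ = 95.86 mm

Part | A | x̄ᵢ | ȳᵢ | A·x̄ᵢ | A·ȳᵢ
web | 4160.00 | 40.00 | 65.00 | 166400.00 | 270400.00
flange | 2560.00 | 40.00 | 146.00 | 102400.00 | 373760.00
Σ | 6720.00 |  |  | 268800.00 | 644160.00
x̄ = 268800.00 / 6720.00 = 40.00 mm
ȳ = 644160.00 / 6720.00 = 95.86 mm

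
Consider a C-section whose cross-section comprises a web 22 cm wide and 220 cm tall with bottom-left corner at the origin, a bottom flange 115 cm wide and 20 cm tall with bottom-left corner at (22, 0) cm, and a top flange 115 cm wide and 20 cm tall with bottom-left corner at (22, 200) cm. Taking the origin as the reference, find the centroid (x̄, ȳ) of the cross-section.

web: A = 22 × 220 = 4840.00, centroid at (11.00, 110.00).
bottom flange: A = 115 × 20 = 2300.00, centroid at (79.50, 10.00).
top flange: A = 115 × 20 = 2300.00, centroid at (79.50, 210.00).
ΣA = 9440.00 cm²
ΣAx̄ = (4840.00)(11.00) + (2300.00)(79.50) + (2300.00)(79.50) = 418940.00 cm³
ΣAȳ = (4840.00)(110.00) + (2300.00)(10.00) + (2300.00)(210.00) = 1038400.00 cm³
x̄ = 418940.00 / 9440.00 = 44.38 cm
ȳ = 1038400.00 / 9440.00 = 110.00 cm

x̄ = 44.38 cm, ȳ = 110.00 cm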